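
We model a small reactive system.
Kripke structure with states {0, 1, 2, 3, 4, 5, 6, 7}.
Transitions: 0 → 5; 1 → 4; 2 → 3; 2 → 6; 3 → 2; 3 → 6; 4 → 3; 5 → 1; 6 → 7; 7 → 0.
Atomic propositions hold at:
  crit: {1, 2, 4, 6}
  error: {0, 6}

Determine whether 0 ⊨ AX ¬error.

Sat(¬error) = {1, 2, 3, 4, 5, 7}
Sat(AX ¬error) = {s : every successor in {1, 2, 3, 4, 5, 7}} = {0, 1, 4, 5, 6}
0 ∈ Sat(AX ¬error) = {0, 1, 4, 5, 6}, so the formula holds at 0.

Yes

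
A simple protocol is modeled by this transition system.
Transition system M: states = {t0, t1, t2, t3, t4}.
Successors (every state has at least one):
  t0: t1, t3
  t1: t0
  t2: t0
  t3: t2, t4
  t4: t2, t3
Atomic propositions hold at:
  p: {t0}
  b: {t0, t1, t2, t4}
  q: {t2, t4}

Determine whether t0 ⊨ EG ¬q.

Yes

Sat(¬q) = {t0, t1, t3}
EG ¬q: greatest fixpoint, start Z0 = {t0, t1, t3}, keep only states in Sat with some successor in Z. Z1 = {t0, t1}; fixed.
Sat(EG ¬q) = {t0, t1}
t0 ∈ Sat(EG ¬q) = {t0, t1}, so the formula holds at t0.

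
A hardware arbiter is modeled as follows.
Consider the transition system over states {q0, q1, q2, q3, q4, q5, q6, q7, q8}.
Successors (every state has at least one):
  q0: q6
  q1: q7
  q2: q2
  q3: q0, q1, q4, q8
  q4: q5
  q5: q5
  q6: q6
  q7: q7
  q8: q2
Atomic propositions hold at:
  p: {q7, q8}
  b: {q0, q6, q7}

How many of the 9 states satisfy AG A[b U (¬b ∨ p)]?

Sat(¬b) = {q1, q2, q3, q4, q5, q8}
Sat(¬b ∨ p) = {q1, q2, q3, q4, q5, q7, q8}
A[b U (¬b ∨ p)]: least fixpoint, start Z0 = Sat((¬b ∨ p)) = {q1, q2, q3, q4, q5, q7, q8}, add states in Sat(b) with every successor in Z. Already a fixed point.
Sat(A[b U (¬b ∨ p)]) = {q1, q2, q3, q4, q5, q7, q8}
AG A[b U (¬b ∨ p)]: greatest fixpoint, start Z0 = {q1, q2, q3, q4, q5, q7, q8}, keep only states in Sat with every successor in Z. Z1 = {q1, q2, q4, q5, q7, q8}; fixed.
Sat(AG A[b U (¬b ∨ p)]) = {q1, q2, q4, q5, q7, q8}
|Sat(AG A[b U (¬b ∨ p)])| = |{q1, q2, q4, q5, q7, q8}| = 6.

6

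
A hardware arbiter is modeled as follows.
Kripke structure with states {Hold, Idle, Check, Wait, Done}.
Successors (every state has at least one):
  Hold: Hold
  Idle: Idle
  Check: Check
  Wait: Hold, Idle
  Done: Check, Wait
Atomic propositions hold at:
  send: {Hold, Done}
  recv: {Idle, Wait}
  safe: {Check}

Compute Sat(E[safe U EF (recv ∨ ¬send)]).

{Idle, Check, Wait, Done}

Sat(¬send) = {Idle, Check, Wait}
Sat(recv ∨ ¬send) = {Idle, Check, Wait}
EF (recv ∨ ¬send): least fixpoint, start Z0 = {Idle, Check, Wait}, add states with some successor in Z. Z1 = {Idle, Check, Wait, Done}; fixed.
Sat(EF (recv ∨ ¬send)) = {Idle, Check, Wait, Done}
E[safe U EF (recv ∨ ¬send)]: least fixpoint, start Z0 = Sat(EF (recv ∨ ¬send)) = {Idle, Check, Wait, Done}, add states in Sat(safe) with some successor in Z. Already a fixed point.
Sat(E[safe U EF (recv ∨ ¬send)]) = {Idle, Check, Wait, Done}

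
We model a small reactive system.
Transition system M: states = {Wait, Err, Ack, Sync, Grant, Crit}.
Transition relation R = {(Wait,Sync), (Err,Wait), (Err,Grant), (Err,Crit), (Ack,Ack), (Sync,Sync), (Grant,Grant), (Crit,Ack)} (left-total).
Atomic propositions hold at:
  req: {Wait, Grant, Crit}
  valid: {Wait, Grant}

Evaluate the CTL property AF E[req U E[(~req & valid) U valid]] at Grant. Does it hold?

Sat(~req) = {Err, Ack, Sync}
Sat(~req & valid) = ∅
E[(~req & valid) U valid]: least fixpoint, start Z0 = Sat(valid) = {Wait, Grant}, add states in Sat(~req & valid) with some successor in Z. Already a fixed point.
Sat(E[(~req & valid) U valid]) = {Wait, Grant}
E[req U E[(~req & valid) U valid]]: least fixpoint, start Z0 = Sat(E[(~req & valid) U valid]) = {Wait, Grant}, add states in Sat(req) with some successor in Z. Already a fixed point.
Sat(E[req U E[(~req & valid) U valid]]) = {Wait, Grant}
AF E[req U E[(~req & valid) U valid]]: least fixpoint, start Z0 = {Wait, Grant}, add states with every successor in Z. Already a fixed point.
Sat(AF E[req U E[(~req & valid) U valid]]) = {Wait, Grant}
Grant ∈ Sat(AF E[req U E[(~req & valid) U valid]]) = {Wait, Grant}, so the formula holds at Grant.

Yes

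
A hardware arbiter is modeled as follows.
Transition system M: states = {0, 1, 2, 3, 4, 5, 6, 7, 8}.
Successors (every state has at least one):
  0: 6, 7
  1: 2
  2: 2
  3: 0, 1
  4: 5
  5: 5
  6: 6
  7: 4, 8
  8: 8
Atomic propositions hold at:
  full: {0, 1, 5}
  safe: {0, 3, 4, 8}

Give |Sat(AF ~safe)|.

Sat(~safe) = {1, 2, 5, 6, 7}
AF ~safe: least fixpoint, start Z0 = {1, 2, 5, 6, 7}, add states with every successor in Z. Z1 = {0, 1, 2, 4, 5, 6, 7}; Z2 = {0, 1, 2, 3, 4, 5, 6, 7}; fixed.
Sat(AF ~safe) = {0, 1, 2, 3, 4, 5, 6, 7}
|Sat(AF ~safe)| = |{0, 1, 2, 3, 4, 5, 6, 7}| = 8.

8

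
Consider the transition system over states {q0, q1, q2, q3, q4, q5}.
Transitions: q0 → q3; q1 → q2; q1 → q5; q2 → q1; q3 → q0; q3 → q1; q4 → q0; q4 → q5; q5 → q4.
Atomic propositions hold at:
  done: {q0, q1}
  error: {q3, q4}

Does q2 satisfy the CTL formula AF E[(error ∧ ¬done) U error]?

No

Sat(¬done) = {q2, q3, q4, q5}
Sat(error ∧ ¬done) = {q3, q4}
E[(error ∧ ¬done) U error]: least fixpoint, start Z0 = Sat(error) = {q3, q4}, add states in Sat(error ∧ ¬done) with some successor in Z. Already a fixed point.
Sat(E[(error ∧ ¬done) U error]) = {q3, q4}
AF E[(error ∧ ¬done) U error]: least fixpoint, start Z0 = {q3, q4}, add states with every successor in Z. Z1 = {q0, q3, q4, q5}; fixed.
Sat(AF E[(error ∧ ¬done) U error]) = {q0, q3, q4, q5}
q2 ∉ Sat(AF E[(error ∧ ¬done) U error]) = {q0, q3, q4, q5}, so the formula does not hold at q2.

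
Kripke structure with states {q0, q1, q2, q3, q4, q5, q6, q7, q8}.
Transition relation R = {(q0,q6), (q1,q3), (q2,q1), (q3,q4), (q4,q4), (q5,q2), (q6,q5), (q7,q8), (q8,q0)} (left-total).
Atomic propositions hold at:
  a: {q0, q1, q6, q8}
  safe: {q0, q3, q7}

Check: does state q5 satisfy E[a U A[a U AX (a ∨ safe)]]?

Sat(a ∨ safe) = {q0, q1, q3, q6, q7, q8}
Sat(AX (a ∨ safe)) = {s : every successor in {q0, q1, q3, q6, q7, q8}} = {q0, q1, q2, q7, q8}
A[a U AX (a ∨ safe)]: least fixpoint, start Z0 = Sat(AX (a ∨ safe)) = {q0, q1, q2, q7, q8}, add states in Sat(a) with every successor in Z. Already a fixed point.
Sat(A[a U AX (a ∨ safe)]) = {q0, q1, q2, q7, q8}
E[a U A[a U AX (a ∨ safe)]]: least fixpoint, start Z0 = Sat(A[a U AX (a ∨ safe)]) = {q0, q1, q2, q7, q8}, add states in Sat(a) with some successor in Z. Already a fixed point.
Sat(E[a U A[a U AX (a ∨ safe)]]) = {q0, q1, q2, q7, q8}
q5 ∉ Sat(E[a U A[a U AX (a ∨ safe)]]) = {q0, q1, q2, q7, q8}, so the formula does not hold at q5.

No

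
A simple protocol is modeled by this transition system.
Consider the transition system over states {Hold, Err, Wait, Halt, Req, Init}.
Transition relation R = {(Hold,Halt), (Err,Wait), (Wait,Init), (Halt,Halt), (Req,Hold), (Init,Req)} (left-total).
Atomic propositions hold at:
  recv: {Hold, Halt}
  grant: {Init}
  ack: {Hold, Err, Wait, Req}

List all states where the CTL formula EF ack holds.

{Hold, Err, Wait, Req, Init}

EF ack: least fixpoint, start Z0 = {Hold, Err, Wait, Req}, add states with some successor in Z. Z1 = {Hold, Err, Wait, Req, Init}; fixed.
Sat(EF ack) = {Hold, Err, Wait, Req, Init}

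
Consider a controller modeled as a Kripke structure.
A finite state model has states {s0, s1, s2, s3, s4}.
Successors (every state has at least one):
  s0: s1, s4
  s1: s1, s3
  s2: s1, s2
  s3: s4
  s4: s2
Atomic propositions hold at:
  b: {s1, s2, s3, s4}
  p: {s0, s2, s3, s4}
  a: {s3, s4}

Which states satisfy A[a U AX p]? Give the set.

{s3, s4}

Sat(AX p) = {s : every successor in {s0, s2, s3, s4}} = {s3, s4}
A[a U AX p]: least fixpoint, start Z0 = Sat(AX p) = {s3, s4}, add states in Sat(a) with every successor in Z. Already a fixed point.
Sat(A[a U AX p]) = {s3, s4}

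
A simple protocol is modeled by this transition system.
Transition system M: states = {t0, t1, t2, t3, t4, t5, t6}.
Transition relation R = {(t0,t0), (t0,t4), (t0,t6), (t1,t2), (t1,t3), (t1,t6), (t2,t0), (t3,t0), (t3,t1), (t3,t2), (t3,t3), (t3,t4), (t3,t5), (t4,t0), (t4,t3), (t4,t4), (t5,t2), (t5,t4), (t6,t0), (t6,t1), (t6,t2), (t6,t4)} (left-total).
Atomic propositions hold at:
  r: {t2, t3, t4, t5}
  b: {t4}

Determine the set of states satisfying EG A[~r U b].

Sat(~r) = {t0, t1, t6}
A[~r U b]: least fixpoint, start Z0 = Sat(b) = {t4}, add states in Sat(~r) with every successor in Z. Already a fixed point.
Sat(A[~r U b]) = {t4}
EG A[~r U b]: greatest fixpoint, start Z0 = {t4}, keep only states in Sat with some successor in Z. Already a fixed point.
Sat(EG A[~r U b]) = {t4}

{t4}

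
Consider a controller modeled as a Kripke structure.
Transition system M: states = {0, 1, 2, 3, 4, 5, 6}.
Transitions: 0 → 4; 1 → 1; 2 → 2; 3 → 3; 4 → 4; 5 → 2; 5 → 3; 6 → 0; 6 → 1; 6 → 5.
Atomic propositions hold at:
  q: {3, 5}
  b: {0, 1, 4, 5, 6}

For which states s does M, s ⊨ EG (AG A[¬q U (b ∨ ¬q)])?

{0, 1, 2, 4}

Sat(¬q) = {0, 1, 2, 4, 6}
Sat(b ∨ ¬q) = {0, 1, 2, 4, 5, 6}
A[¬q U (b ∨ ¬q)]: least fixpoint, start Z0 = Sat((b ∨ ¬q)) = {0, 1, 2, 4, 5, 6}, add states in Sat(¬q) with every successor in Z. Already a fixed point.
Sat(A[¬q U (b ∨ ¬q)]) = {0, 1, 2, 4, 5, 6}
AG A[¬q U (b ∨ ¬q)]: greatest fixpoint, start Z0 = {0, 1, 2, 4, 5, 6}, keep only states in Sat with every successor in Z. Z1 = {0, 1, 2, 4, 6}; Z2 = {0, 1, 2, 4}; fixed.
Sat(AG A[¬q U (b ∨ ¬q)]) = {0, 1, 2, 4}
EG (AG A[¬q U (b ∨ ¬q)]): greatest fixpoint, start Z0 = {0, 1, 2, 4}, keep only states in Sat with some successor in Z. Already a fixed point.
Sat(EG (AG A[¬q U (b ∨ ¬q)])) = {0, 1, 2, 4}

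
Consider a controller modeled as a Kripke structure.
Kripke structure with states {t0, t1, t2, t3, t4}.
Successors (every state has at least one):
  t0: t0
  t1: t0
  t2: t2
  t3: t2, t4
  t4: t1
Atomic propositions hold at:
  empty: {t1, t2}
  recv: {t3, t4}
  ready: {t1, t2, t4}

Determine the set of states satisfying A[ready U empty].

A[ready U empty]: least fixpoint, start Z0 = Sat(empty) = {t1, t2}, add states in Sat(ready) with every successor in Z. Z1 = {t1, t2, t4}; fixed.
Sat(A[ready U empty]) = {t1, t2, t4}

{t1, t2, t4}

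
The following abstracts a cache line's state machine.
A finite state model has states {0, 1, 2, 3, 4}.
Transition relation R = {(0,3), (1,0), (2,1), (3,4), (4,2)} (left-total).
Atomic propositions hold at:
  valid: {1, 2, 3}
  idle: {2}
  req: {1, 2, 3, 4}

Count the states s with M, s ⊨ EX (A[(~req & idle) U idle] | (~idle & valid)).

3

Sat(~req) = {0}
Sat(~req & idle) = ∅
A[(~req & idle) U idle]: least fixpoint, start Z0 = Sat(idle) = {2}, add states in Sat(~req & idle) with every successor in Z. Already a fixed point.
Sat(A[(~req & idle) U idle]) = {2}
Sat(~idle) = {0, 1, 3, 4}
Sat(~idle & valid) = {1, 3}
Sat(A[(~req & idle) U idle] | (~idle & valid)) = {1, 2, 3}
Sat(EX (A[(~req & idle) U idle] | (~idle & valid))) = {s : some successor in {1, 2, 3}} = {0, 2, 4}
|Sat(EX (A[(~req & idle) U idle] | (~idle & valid)))| = |{0, 2, 4}| = 3.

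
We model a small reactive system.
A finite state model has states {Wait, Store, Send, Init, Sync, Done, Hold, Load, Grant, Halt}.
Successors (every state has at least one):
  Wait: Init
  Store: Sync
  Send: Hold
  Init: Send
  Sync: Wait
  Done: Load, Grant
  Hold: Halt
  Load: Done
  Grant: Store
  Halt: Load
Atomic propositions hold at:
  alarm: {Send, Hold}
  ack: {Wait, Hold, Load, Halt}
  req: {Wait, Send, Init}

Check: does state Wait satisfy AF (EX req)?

Sat(EX req) = {s : some successor in {Wait, Send, Init}} = {Wait, Init, Sync}
AF (EX req): least fixpoint, start Z0 = {Wait, Init, Sync}, add states with every successor in Z. Z1 = {Wait, Store, Init, Sync}; Z2 = {Wait, Store, Init, Sync, Grant}; fixed.
Sat(AF (EX req)) = {Wait, Store, Init, Sync, Grant}
Wait ∈ Sat(AF (EX req)) = {Wait, Store, Init, Sync, Grant}, so the formula holds at Wait.

Yes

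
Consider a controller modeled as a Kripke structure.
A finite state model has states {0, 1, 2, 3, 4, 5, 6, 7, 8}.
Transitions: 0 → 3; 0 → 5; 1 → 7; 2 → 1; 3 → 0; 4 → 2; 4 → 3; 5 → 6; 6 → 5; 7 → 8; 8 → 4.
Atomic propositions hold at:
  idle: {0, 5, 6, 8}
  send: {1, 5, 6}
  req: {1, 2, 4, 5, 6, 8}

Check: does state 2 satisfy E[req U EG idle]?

No

EG idle: greatest fixpoint, start Z0 = {0, 5, 6, 8}, keep only states in Sat with some successor in Z. Z1 = {0, 5, 6}; fixed.
Sat(EG idle) = {0, 5, 6}
E[req U EG idle]: least fixpoint, start Z0 = Sat(EG idle) = {0, 5, 6}, add states in Sat(req) with some successor in Z. Already a fixed point.
Sat(E[req U EG idle]) = {0, 5, 6}
2 ∉ Sat(E[req U EG idle]) = {0, 5, 6}, so the formula does not hold at 2.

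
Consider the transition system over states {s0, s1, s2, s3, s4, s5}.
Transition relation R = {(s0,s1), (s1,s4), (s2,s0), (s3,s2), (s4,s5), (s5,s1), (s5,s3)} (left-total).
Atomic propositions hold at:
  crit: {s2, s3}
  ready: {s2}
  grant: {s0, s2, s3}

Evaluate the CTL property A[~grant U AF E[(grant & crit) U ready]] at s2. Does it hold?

Sat(~grant) = {s1, s4, s5}
Sat(grant & crit) = {s2, s3}
E[(grant & crit) U ready]: least fixpoint, start Z0 = Sat(ready) = {s2}, add states in Sat(grant & crit) with some successor in Z. Z1 = {s2, s3}; fixed.
Sat(E[(grant & crit) U ready]) = {s2, s3}
AF E[(grant & crit) U ready]: least fixpoint, start Z0 = {s2, s3}, add states with every successor in Z. Already a fixed point.
Sat(AF E[(grant & crit) U ready]) = {s2, s3}
A[~grant U AF E[(grant & crit) U ready]]: least fixpoint, start Z0 = Sat(AF E[(grant & crit) U ready]) = {s2, s3}, add states in Sat(~grant) with every successor in Z. Already a fixed point.
Sat(A[~grant U AF E[(grant & crit) U ready]]) = {s2, s3}
s2 ∈ Sat(A[~grant U AF E[(grant & crit) U ready]]) = {s2, s3}, so the formula holds at s2.

Yes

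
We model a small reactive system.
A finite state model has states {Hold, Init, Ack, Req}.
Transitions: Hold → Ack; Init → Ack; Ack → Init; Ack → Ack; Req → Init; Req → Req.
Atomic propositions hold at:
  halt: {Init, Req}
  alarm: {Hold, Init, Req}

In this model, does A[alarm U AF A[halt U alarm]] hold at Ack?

A[halt U alarm]: least fixpoint, start Z0 = Sat(alarm) = {Hold, Init, Req}, add states in Sat(halt) with every successor in Z. Already a fixed point.
Sat(A[halt U alarm]) = {Hold, Init, Req}
AF A[halt U alarm]: least fixpoint, start Z0 = {Hold, Init, Req}, add states with every successor in Z. Already a fixed point.
Sat(AF A[halt U alarm]) = {Hold, Init, Req}
A[alarm U AF A[halt U alarm]]: least fixpoint, start Z0 = Sat(AF A[halt U alarm]) = {Hold, Init, Req}, add states in Sat(alarm) with every successor in Z. Already a fixed point.
Sat(A[alarm U AF A[halt U alarm]]) = {Hold, Init, Req}
Ack ∉ Sat(A[alarm U AF A[halt U alarm]]) = {Hold, Init, Req}, so the formula does not hold at Ack.

No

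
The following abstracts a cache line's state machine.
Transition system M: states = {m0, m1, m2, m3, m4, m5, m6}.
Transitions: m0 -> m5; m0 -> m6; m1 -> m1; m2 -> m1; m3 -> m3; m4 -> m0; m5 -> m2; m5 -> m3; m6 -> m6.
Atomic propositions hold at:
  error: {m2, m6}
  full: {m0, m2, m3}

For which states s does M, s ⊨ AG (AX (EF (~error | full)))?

Sat(~error) = {m0, m1, m3, m4, m5}
Sat(~error | full) = {m0, m1, m2, m3, m4, m5}
EF (~error | full): least fixpoint, start Z0 = {m0, m1, m2, m3, m4, m5}, add states with some successor in Z. Already a fixed point.
Sat(EF (~error | full)) = {m0, m1, m2, m3, m4, m5}
Sat(AX (EF (~error | full))) = {s : every successor in {m0, m1, m2, m3, m4, m5}} = {m1, m2, m3, m4, m5}
AG (AX (EF (~error | full))): greatest fixpoint, start Z0 = {m1, m2, m3, m4, m5}, keep only states in Sat with every successor in Z. Z1 = {m1, m2, m3, m5}; fixed.
Sat(AG (AX (EF (~error | full)))) = {m1, m2, m3, m5}

{m1, m2, m3, m5}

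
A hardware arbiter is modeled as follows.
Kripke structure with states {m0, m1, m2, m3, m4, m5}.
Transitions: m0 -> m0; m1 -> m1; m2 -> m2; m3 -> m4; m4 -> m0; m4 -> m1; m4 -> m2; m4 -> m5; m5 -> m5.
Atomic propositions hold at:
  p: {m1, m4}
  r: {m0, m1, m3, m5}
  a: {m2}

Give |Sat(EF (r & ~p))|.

Sat(~p) = {m0, m2, m3, m5}
Sat(r & ~p) = {m0, m3, m5}
EF (r & ~p): least fixpoint, start Z0 = {m0, m3, m5}, add states with some successor in Z. Z1 = {m0, m3, m4, m5}; fixed.
Sat(EF (r & ~p)) = {m0, m3, m4, m5}
|Sat(EF (r & ~p))| = |{m0, m3, m4, m5}| = 4.

4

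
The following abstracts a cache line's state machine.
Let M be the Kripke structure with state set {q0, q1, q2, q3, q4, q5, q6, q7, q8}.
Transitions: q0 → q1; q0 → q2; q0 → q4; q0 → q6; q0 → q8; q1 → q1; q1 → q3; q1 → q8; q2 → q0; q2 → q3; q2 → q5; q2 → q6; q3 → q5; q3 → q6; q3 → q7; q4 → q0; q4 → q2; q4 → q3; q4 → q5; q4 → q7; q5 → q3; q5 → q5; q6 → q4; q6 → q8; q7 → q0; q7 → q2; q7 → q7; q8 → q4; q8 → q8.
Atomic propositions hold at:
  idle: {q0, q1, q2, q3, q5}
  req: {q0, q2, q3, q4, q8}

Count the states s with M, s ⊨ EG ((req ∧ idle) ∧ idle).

2

Sat(req ∧ idle) = {q0, q2, q3}
Sat((req ∧ idle) ∧ idle) = {q0, q2, q3}
EG ((req ∧ idle) ∧ idle): greatest fixpoint, start Z0 = {q0, q2, q3}, keep only states in Sat with some successor in Z. Z1 = {q0, q2}; fixed.
Sat(EG ((req ∧ idle) ∧ idle)) = {q0, q2}
|Sat(EG ((req ∧ idle) ∧ idle))| = |{q0, q2}| = 2.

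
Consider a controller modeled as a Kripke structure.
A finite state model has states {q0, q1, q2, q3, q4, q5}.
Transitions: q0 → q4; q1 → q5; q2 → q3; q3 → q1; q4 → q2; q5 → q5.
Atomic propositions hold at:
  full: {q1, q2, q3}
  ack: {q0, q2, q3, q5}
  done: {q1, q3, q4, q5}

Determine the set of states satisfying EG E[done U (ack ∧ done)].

{q1, q3, q5}

Sat(ack ∧ done) = {q3, q5}
E[done U (ack ∧ done)]: least fixpoint, start Z0 = Sat((ack ∧ done)) = {q3, q5}, add states in Sat(done) with some successor in Z. Z1 = {q1, q3, q5}; fixed.
Sat(E[done U (ack ∧ done)]) = {q1, q3, q5}
EG E[done U (ack ∧ done)]: greatest fixpoint, start Z0 = {q1, q3, q5}, keep only states in Sat with some successor in Z. Already a fixed point.
Sat(EG E[done U (ack ∧ done)]) = {q1, q3, q5}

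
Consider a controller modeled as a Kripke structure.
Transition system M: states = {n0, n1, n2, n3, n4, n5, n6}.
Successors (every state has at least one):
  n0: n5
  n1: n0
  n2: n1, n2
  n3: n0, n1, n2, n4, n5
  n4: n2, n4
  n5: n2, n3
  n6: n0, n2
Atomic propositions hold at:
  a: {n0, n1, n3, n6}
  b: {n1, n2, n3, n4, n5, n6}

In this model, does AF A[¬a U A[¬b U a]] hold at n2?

No

Sat(¬a) = {n2, n4, n5}
Sat(¬b) = {n0}
A[¬b U a]: least fixpoint, start Z0 = Sat(a) = {n0, n1, n3, n6}, add states in Sat(¬b) with every successor in Z. Already a fixed point.
Sat(A[¬b U a]) = {n0, n1, n3, n6}
A[¬a U A[¬b U a]]: least fixpoint, start Z0 = Sat(A[¬b U a]) = {n0, n1, n3, n6}, add states in Sat(¬a) with every successor in Z. Already a fixed point.
Sat(A[¬a U A[¬b U a]]) = {n0, n1, n3, n6}
AF A[¬a U A[¬b U a]]: least fixpoint, start Z0 = {n0, n1, n3, n6}, add states with every successor in Z. Already a fixed point.
Sat(AF A[¬a U A[¬b U a]]) = {n0, n1, n3, n6}
n2 ∉ Sat(AF A[¬a U A[¬b U a]]) = {n0, n1, n3, n6}, so the formula does not hold at n2.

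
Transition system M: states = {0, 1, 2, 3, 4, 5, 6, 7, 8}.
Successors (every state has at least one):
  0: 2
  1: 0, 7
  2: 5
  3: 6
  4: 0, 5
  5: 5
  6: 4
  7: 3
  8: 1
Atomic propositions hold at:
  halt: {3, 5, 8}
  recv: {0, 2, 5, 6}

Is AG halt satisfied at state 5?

AG halt: greatest fixpoint, start Z0 = {3, 5, 8}, keep only states in Sat with every successor in Z. Z1 = {5}; fixed.
Sat(AG halt) = {5}
5 ∈ Sat(AG halt) = {5}, so the formula holds at 5.

Yes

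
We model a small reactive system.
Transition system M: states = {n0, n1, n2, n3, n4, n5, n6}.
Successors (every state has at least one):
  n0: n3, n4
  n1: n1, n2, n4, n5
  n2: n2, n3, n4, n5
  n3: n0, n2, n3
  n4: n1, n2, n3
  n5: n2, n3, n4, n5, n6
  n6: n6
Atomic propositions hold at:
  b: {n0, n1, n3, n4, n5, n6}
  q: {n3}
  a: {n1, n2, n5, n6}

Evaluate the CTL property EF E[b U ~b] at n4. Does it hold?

Sat(~b) = {n2}
E[b U ~b]: least fixpoint, start Z0 = Sat(~b) = {n2}, add states in Sat(b) with some successor in Z. Z1 = {n1, n2, n3, n4, n5}; Z2 = {n0, n1, n2, n3, n4, n5}; fixed.
Sat(E[b U ~b]) = {n0, n1, n2, n3, n4, n5}
EF E[b U ~b]: least fixpoint, start Z0 = {n0, n1, n2, n3, n4, n5}, add states with some successor in Z. Already a fixed point.
Sat(EF E[b U ~b]) = {n0, n1, n2, n3, n4, n5}
n4 ∈ Sat(EF E[b U ~b]) = {n0, n1, n2, n3, n4, n5}, so the formula holds at n4.

Yes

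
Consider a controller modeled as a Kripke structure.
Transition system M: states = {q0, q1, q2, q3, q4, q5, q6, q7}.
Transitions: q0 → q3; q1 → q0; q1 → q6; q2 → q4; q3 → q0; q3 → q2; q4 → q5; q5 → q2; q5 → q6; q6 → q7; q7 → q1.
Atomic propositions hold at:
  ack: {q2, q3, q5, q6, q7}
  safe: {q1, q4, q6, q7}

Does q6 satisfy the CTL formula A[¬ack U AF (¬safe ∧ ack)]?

Sat(¬ack) = {q0, q1, q4}
Sat(¬safe) = {q0, q2, q3, q5}
Sat(¬safe ∧ ack) = {q2, q3, q5}
AF (¬safe ∧ ack): least fixpoint, start Z0 = {q2, q3, q5}, add states with every successor in Z. Z1 = {q0, q2, q3, q4, q5}; fixed.
Sat(AF (¬safe ∧ ack)) = {q0, q2, q3, q4, q5}
A[¬ack U AF (¬safe ∧ ack)]: least fixpoint, start Z0 = Sat(AF (¬safe ∧ ack)) = {q0, q2, q3, q4, q5}, add states in Sat(¬ack) with every successor in Z. Already a fixed point.
Sat(A[¬ack U AF (¬safe ∧ ack)]) = {q0, q2, q3, q4, q5}
q6 ∉ Sat(A[¬ack U AF (¬safe ∧ ack)]) = {q0, q2, q3, q4, q5}, so the formula does not hold at q6.

No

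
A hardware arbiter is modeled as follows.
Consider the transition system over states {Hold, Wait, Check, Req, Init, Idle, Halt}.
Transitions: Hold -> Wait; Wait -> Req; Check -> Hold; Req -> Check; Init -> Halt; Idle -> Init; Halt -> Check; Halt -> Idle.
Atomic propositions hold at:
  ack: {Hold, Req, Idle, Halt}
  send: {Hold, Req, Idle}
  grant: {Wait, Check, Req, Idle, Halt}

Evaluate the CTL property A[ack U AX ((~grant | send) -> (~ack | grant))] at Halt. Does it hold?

Yes

Sat(~grant) = {Hold, Init}
Sat(~grant | send) = {Hold, Req, Init, Idle}
Sat(~ack) = {Wait, Check, Init}
Sat(~ack | grant) = {Wait, Check, Req, Init, Idle, Halt}
Sat((~grant | send) -> (~ack | grant)) = {Wait, Check, Req, Init, Idle, Halt}
Sat(AX ((~grant | send) -> (~ack | grant))) = {s : every successor in {Wait, Check, Req, Init, Idle, Halt}} = {Hold, Wait, Req, Init, Idle, Halt}
A[ack U AX ((~grant | send) -> (~ack | grant))]: least fixpoint, start Z0 = Sat(AX ((~grant | send) -> (~ack | grant))) = {Hold, Wait, Req, Init, Idle, Halt}, add states in Sat(ack) with every successor in Z. Already a fixed point.
Sat(A[ack U AX ((~grant | send) -> (~ack | grant))]) = {Hold, Wait, Req, Init, Idle, Halt}
Halt ∈ Sat(A[ack U AX ((~grant | send) -> (~ack | grant))]) = {Hold, Wait, Req, Init, Idle, Halt}, so the formula holds at Halt.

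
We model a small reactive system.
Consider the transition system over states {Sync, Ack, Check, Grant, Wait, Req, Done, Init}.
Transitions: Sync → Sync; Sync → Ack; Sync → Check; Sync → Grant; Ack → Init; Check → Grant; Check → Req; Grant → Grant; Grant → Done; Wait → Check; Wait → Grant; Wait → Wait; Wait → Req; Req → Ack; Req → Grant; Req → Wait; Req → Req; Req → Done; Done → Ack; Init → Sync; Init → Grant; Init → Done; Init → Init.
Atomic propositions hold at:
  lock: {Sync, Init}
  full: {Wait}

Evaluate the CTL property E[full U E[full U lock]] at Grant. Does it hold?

E[full U lock]: least fixpoint, start Z0 = Sat(lock) = {Sync, Init}, add states in Sat(full) with some successor in Z. Already a fixed point.
Sat(E[full U lock]) = {Sync, Init}
E[full U E[full U lock]]: least fixpoint, start Z0 = Sat(E[full U lock]) = {Sync, Init}, add states in Sat(full) with some successor in Z. Already a fixed point.
Sat(E[full U E[full U lock]]) = {Sync, Init}
Grant ∉ Sat(E[full U E[full U lock]]) = {Sync, Init}, so the formula does not hold at Grant.

No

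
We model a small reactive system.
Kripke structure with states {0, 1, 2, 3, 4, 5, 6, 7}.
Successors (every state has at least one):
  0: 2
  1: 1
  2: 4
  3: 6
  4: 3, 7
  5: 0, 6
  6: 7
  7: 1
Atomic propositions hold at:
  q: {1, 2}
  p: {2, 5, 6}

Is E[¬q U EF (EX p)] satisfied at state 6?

Sat(¬q) = {0, 3, 4, 5, 6, 7}
Sat(EX p) = {s : some successor in {2, 5, 6}} = {0, 3, 5}
EF (EX p): least fixpoint, start Z0 = {0, 3, 5}, add states with some successor in Z. Z1 = {0, 3, 4, 5}; Z2 = {0, 2, 3, 4, 5}; fixed.
Sat(EF (EX p)) = {0, 2, 3, 4, 5}
E[¬q U EF (EX p)]: least fixpoint, start Z0 = Sat(EF (EX p)) = {0, 2, 3, 4, 5}, add states in Sat(¬q) with some successor in Z. Already a fixed point.
Sat(E[¬q U EF (EX p)]) = {0, 2, 3, 4, 5}
6 ∉ Sat(E[¬q U EF (EX p)]) = {0, 2, 3, 4, 5}, so the formula does not hold at 6.

No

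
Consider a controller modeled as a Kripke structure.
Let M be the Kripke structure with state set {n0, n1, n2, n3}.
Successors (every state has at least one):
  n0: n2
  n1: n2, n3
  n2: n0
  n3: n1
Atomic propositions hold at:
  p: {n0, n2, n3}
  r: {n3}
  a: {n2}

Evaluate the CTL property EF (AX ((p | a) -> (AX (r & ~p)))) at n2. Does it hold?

Sat(p | a) = {n0, n2, n3}
Sat(~p) = {n1}
Sat(r & ~p) = ∅
Sat(AX (r & ~p)) = {s : every successor in ∅} = ∅
Sat((p | a) -> (AX (r & ~p))) = {n1}
Sat(AX ((p | a) -> (AX (r & ~p)))) = {s : every successor in {n1}} = {n3}
EF (AX ((p | a) -> (AX (r & ~p)))): least fixpoint, start Z0 = {n3}, add states with some successor in Z. Z1 = {n1, n3}; fixed.
Sat(EF (AX ((p | a) -> (AX (r & ~p))))) = {n1, n3}
n2 ∉ Sat(EF (AX ((p | a) -> (AX (r & ~p))))) = {n1, n3}, so the formula does not hold at n2.

No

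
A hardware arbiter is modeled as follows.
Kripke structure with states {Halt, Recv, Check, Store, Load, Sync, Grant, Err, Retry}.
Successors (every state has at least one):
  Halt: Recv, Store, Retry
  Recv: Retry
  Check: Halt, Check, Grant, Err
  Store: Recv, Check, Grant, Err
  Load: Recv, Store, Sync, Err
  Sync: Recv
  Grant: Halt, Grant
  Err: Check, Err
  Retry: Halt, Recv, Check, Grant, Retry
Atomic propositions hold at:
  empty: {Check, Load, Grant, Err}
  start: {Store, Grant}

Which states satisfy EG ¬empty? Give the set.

{Halt, Recv, Store, Sync, Retry}

Sat(¬empty) = {Halt, Recv, Store, Sync, Retry}
EG ¬empty: greatest fixpoint, start Z0 = {Halt, Recv, Store, Sync, Retry}, keep only states in Sat with some successor in Z. Already a fixed point.
Sat(EG ¬empty) = {Halt, Recv, Store, Sync, Retry}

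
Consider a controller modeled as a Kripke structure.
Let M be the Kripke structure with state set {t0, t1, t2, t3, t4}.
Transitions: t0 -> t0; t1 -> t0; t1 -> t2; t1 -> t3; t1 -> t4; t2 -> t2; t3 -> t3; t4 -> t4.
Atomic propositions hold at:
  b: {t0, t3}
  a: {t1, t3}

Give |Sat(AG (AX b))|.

Sat(AX b) = {s : every successor in {t0, t3}} = {t0, t3}
AG (AX b): greatest fixpoint, start Z0 = {t0, t3}, keep only states in Sat with every successor in Z. Already a fixed point.
Sat(AG (AX b)) = {t0, t3}
|Sat(AG (AX b))| = |{t0, t3}| = 2.

2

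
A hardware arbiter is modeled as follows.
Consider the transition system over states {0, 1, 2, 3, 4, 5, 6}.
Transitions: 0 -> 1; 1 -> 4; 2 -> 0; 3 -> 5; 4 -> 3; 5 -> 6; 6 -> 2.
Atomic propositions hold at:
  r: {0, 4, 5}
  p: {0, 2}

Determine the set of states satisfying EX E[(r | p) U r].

Sat(r | p) = {0, 2, 4, 5}
E[(r | p) U r]: least fixpoint, start Z0 = Sat(r) = {0, 4, 5}, add states in Sat(r | p) with some successor in Z. Z1 = {0, 2, 4, 5}; fixed.
Sat(E[(r | p) U r]) = {0, 2, 4, 5}
Sat(EX E[(r | p) U r]) = {s : some successor in {0, 2, 4, 5}} = {1, 2, 3, 6}

{1, 2, 3, 6}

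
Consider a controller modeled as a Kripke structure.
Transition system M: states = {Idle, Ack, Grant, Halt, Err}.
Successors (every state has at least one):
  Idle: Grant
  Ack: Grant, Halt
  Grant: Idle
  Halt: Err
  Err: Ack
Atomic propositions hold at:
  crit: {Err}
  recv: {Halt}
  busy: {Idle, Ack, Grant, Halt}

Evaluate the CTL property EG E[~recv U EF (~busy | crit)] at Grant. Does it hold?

Sat(~recv) = {Idle, Ack, Grant, Err}
Sat(~busy) = {Err}
Sat(~busy | crit) = {Err}
EF (~busy | crit): least fixpoint, start Z0 = {Err}, add states with some successor in Z. Z1 = {Halt, Err}; Z2 = {Ack, Halt, Err}; fixed.
Sat(EF (~busy | crit)) = {Ack, Halt, Err}
E[~recv U EF (~busy | crit)]: least fixpoint, start Z0 = Sat(EF (~busy | crit)) = {Ack, Halt, Err}, add states in Sat(~recv) with some successor in Z. Already a fixed point.
Sat(E[~recv U EF (~busy | crit)]) = {Ack, Halt, Err}
EG E[~recv U EF (~busy | crit)]: greatest fixpoint, start Z0 = {Ack, Halt, Err}, keep only states in Sat with some successor in Z. Already a fixed point.
Sat(EG E[~recv U EF (~busy | crit)]) = {Ack, Halt, Err}
Grant ∉ Sat(EG E[~recv U EF (~busy | crit)]) = {Ack, Halt, Err}, so the formula does not hold at Grant.

No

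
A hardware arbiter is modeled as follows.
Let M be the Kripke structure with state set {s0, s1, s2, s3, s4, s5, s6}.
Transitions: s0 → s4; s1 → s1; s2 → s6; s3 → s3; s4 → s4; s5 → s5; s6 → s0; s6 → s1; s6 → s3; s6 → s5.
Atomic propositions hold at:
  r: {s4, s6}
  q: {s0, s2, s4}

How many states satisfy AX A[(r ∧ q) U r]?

Sat(r ∧ q) = {s4}
A[(r ∧ q) U r]: least fixpoint, start Z0 = Sat(r) = {s4, s6}, add states in Sat(r ∧ q) with every successor in Z. Already a fixed point.
Sat(A[(r ∧ q) U r]) = {s4, s6}
Sat(AX A[(r ∧ q) U r]) = {s : every successor in {s4, s6}} = {s0, s2, s4}
|Sat(AX A[(r ∧ q) U r])| = |{s0, s2, s4}| = 3.

3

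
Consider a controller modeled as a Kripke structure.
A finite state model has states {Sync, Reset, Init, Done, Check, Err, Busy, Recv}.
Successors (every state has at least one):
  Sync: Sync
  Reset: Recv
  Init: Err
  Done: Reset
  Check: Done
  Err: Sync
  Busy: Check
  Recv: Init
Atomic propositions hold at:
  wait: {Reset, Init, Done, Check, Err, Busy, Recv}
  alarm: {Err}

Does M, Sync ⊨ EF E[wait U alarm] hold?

E[wait U alarm]: least fixpoint, start Z0 = Sat(alarm) = {Err}, add states in Sat(wait) with some successor in Z. Z1 = {Init, Err}; Z2 = {Init, Err, Recv}; Z3 = {Reset, Init, Err, Recv}; Z4 = {Reset, Init, Done, Err, Recv}; Z5 = {Reset, Init, Done, Check, Err, Recv}; Z6 = {Reset, Init, Done, Check, Err, Busy, Recv}; fixed.
Sat(E[wait U alarm]) = {Reset, Init, Done, Check, Err, Busy, Recv}
EF E[wait U alarm]: least fixpoint, start Z0 = {Reset, Init, Done, Check, Err, Busy, Recv}, add states with some successor in Z. Already a fixed point.
Sat(EF E[wait U alarm]) = {Reset, Init, Done, Check, Err, Busy, Recv}
Sync ∉ Sat(EF E[wait U alarm]) = {Reset, Init, Done, Check, Err, Busy, Recv}, so the formula does not hold at Sync.

No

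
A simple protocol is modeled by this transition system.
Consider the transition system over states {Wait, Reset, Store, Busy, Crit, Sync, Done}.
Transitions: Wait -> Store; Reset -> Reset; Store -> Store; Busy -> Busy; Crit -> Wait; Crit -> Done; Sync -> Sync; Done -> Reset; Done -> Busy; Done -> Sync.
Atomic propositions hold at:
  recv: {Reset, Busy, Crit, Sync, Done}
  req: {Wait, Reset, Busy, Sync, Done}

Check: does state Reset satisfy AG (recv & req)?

Sat(recv & req) = {Reset, Busy, Sync, Done}
AG (recv & req): greatest fixpoint, start Z0 = {Reset, Busy, Sync, Done}, keep only states in Sat with every successor in Z. Already a fixed point.
Sat(AG (recv & req)) = {Reset, Busy, Sync, Done}
Reset ∈ Sat(AG (recv & req)) = {Reset, Busy, Sync, Done}, so the formula holds at Reset.

Yes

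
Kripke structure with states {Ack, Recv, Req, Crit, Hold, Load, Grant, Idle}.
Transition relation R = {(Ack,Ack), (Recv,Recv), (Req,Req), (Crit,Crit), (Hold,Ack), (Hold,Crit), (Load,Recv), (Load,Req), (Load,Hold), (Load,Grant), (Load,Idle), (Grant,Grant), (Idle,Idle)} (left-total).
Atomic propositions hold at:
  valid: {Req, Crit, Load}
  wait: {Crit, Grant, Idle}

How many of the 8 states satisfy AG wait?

AG wait: greatest fixpoint, start Z0 = {Crit, Grant, Idle}, keep only states in Sat with every successor in Z. Already a fixed point.
Sat(AG wait) = {Crit, Grant, Idle}
|Sat(AG wait)| = |{Crit, Grant, Idle}| = 3.

3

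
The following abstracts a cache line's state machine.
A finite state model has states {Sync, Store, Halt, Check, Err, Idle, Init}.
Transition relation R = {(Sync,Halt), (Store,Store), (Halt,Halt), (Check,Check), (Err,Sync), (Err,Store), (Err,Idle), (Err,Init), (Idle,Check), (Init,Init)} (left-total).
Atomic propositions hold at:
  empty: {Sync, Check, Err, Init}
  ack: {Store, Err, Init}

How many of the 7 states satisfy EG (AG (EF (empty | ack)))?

Sat(empty | ack) = {Sync, Store, Check, Err, Init}
EF (empty | ack): least fixpoint, start Z0 = {Sync, Store, Check, Err, Init}, add states with some successor in Z. Z1 = {Sync, Store, Check, Err, Idle, Init}; fixed.
Sat(EF (empty | ack)) = {Sync, Store, Check, Err, Idle, Init}
AG (EF (empty | ack)): greatest fixpoint, start Z0 = {Sync, Store, Check, Err, Idle, Init}, keep only states in Sat with every successor in Z. Z1 = {Store, Check, Err, Idle, Init}; Z2 = {Store, Check, Idle, Init}; fixed.
Sat(AG (EF (empty | ack))) = {Store, Check, Idle, Init}
EG (AG (EF (empty | ack))): greatest fixpoint, start Z0 = {Store, Check, Idle, Init}, keep only states in Sat with some successor in Z. Already a fixed point.
Sat(EG (AG (EF (empty | ack)))) = {Store, Check, Idle, Init}
|Sat(EG (AG (EF (empty | ack))))| = |{Store, Check, Idle, Init}| = 4.

4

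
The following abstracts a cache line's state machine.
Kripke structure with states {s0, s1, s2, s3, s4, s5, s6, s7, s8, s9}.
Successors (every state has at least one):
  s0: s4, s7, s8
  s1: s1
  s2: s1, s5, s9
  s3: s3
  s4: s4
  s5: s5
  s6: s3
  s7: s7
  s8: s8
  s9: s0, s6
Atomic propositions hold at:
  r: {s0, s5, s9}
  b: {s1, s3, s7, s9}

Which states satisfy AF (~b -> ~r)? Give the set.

Sat(~b) = {s0, s2, s4, s5, s6, s8}
Sat(~r) = {s1, s2, s3, s4, s6, s7, s8}
Sat(~b -> ~r) = {s1, s2, s3, s4, s6, s7, s8, s9}
AF (~b -> ~r): least fixpoint, start Z0 = {s1, s2, s3, s4, s6, s7, s8, s9}, add states with every successor in Z. Z1 = {s0, s1, s2, s3, s4, s6, s7, s8, s9}; fixed.
Sat(AF (~b -> ~r)) = {s0, s1, s2, s3, s4, s6, s7, s8, s9}

{s0, s1, s2, s3, s4, s6, s7, s8, s9}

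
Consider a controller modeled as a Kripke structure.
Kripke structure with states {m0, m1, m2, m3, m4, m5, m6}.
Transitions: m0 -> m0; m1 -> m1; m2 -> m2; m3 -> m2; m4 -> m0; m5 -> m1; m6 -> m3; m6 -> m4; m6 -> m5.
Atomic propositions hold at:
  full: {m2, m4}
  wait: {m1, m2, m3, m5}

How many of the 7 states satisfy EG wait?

EG wait: greatest fixpoint, start Z0 = {m1, m2, m3, m5}, keep only states in Sat with some successor in Z. Already a fixed point.
Sat(EG wait) = {m1, m2, m3, m5}
|Sat(EG wait)| = |{m1, m2, m3, m5}| = 4.

4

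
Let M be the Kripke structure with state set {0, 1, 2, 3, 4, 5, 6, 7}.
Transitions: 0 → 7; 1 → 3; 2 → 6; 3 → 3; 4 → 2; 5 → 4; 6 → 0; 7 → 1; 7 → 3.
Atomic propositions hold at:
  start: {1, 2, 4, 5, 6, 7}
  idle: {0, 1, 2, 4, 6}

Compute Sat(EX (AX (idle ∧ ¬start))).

Sat(¬start) = {0, 3}
Sat(idle ∧ ¬start) = {0}
Sat(AX (idle ∧ ¬start)) = {s : every successor in {0}} = {6}
Sat(EX (AX (idle ∧ ¬start))) = {s : some successor in {6}} = {2}

{2}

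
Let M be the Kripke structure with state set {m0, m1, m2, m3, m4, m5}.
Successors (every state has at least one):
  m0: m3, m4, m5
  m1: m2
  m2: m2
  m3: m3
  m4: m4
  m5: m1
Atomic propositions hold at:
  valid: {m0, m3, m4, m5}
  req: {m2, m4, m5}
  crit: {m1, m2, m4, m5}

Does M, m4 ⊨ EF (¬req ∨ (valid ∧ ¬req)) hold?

No

Sat(¬req) = {m0, m1, m3}
Sat(valid ∧ ¬req) = {m0, m3}
Sat(¬req ∨ (valid ∧ ¬req)) = {m0, m1, m3}
EF (¬req ∨ (valid ∧ ¬req)): least fixpoint, start Z0 = {m0, m1, m3}, add states with some successor in Z. Z1 = {m0, m1, m3, m5}; fixed.
Sat(EF (¬req ∨ (valid ∧ ¬req))) = {m0, m1, m3, m5}
m4 ∉ Sat(EF (¬req ∨ (valid ∧ ¬req))) = {m0, m1, m3, m5}, so the formula does not hold at m4.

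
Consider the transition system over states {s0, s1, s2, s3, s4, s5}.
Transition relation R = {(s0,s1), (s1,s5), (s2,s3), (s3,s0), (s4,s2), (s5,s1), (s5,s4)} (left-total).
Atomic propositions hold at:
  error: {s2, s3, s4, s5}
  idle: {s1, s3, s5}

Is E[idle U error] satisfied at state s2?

E[idle U error]: least fixpoint, start Z0 = Sat(error) = {s2, s3, s4, s5}, add states in Sat(idle) with some successor in Z. Z1 = {s1, s2, s3, s4, s5}; fixed.
Sat(E[idle U error]) = {s1, s2, s3, s4, s5}
s2 ∈ Sat(E[idle U error]) = {s1, s2, s3, s4, s5}, so the formula holds at s2.

Yes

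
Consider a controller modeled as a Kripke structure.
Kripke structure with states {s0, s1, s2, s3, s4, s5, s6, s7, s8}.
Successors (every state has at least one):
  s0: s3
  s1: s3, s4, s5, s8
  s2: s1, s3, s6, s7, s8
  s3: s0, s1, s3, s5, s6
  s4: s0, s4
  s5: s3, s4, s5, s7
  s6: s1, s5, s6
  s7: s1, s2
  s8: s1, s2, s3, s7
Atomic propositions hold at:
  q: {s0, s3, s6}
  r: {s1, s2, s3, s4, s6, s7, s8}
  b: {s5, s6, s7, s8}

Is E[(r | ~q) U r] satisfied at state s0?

Sat(~q) = {s1, s2, s4, s5, s7, s8}
Sat(r | ~q) = {s1, s2, s3, s4, s5, s6, s7, s8}
E[(r | ~q) U r]: least fixpoint, start Z0 = Sat(r) = {s1, s2, s3, s4, s6, s7, s8}, add states in Sat(r | ~q) with some successor in Z. Z1 = {s1, s2, s3, s4, s5, s6, s7, s8}; fixed.
Sat(E[(r | ~q) U r]) = {s1, s2, s3, s4, s5, s6, s7, s8}
s0 ∉ Sat(E[(r | ~q) U r]) = {s1, s2, s3, s4, s5, s6, s7, s8}, so the formula does not hold at s0.

No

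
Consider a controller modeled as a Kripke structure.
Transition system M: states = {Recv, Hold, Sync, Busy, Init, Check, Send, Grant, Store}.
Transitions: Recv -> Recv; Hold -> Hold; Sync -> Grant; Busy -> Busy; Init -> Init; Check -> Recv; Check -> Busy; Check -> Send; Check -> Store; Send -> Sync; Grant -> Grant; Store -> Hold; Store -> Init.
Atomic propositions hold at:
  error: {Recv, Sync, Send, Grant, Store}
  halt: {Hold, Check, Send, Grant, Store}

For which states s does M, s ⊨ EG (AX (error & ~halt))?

{Recv}

Sat(~halt) = {Recv, Sync, Busy, Init}
Sat(error & ~halt) = {Recv, Sync}
Sat(AX (error & ~halt)) = {s : every successor in {Recv, Sync}} = {Recv, Send}
EG (AX (error & ~halt)): greatest fixpoint, start Z0 = {Recv, Send}, keep only states in Sat with some successor in Z. Z1 = {Recv}; fixed.
Sat(EG (AX (error & ~halt))) = {Recv}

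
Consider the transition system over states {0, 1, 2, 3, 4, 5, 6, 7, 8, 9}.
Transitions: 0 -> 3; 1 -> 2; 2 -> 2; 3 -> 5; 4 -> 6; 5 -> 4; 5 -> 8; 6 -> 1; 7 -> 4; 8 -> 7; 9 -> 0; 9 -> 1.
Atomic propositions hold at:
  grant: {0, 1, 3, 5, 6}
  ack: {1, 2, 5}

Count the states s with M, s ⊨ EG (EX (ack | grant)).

Sat(ack | grant) = {0, 1, 2, 3, 5, 6}
Sat(EX (ack | grant)) = {s : some successor in {0, 1, 2, 3, 5, 6}} = {0, 1, 2, 3, 4, 6, 9}
EG (EX (ack | grant)): greatest fixpoint, start Z0 = {0, 1, 2, 3, 4, 6, 9}, keep only states in Sat with some successor in Z. Z1 = {0, 1, 2, 4, 6, 9}; Z2 = {1, 2, 4, 6, 9}; fixed.
Sat(EG (EX (ack | grant))) = {1, 2, 4, 6, 9}
|Sat(EG (EX (ack | grant)))| = |{1, 2, 4, 6, 9}| = 5.

5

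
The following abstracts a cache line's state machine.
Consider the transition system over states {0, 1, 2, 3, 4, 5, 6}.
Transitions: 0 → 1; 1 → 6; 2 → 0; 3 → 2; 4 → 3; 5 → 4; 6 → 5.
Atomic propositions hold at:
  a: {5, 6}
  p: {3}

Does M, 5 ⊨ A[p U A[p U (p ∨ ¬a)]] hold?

No

Sat(¬a) = {0, 1, 2, 3, 4}
Sat(p ∨ ¬a) = {0, 1, 2, 3, 4}
A[p U (p ∨ ¬a)]: least fixpoint, start Z0 = Sat((p ∨ ¬a)) = {0, 1, 2, 3, 4}, add states in Sat(p) with every successor in Z. Already a fixed point.
Sat(A[p U (p ∨ ¬a)]) = {0, 1, 2, 3, 4}
A[p U A[p U (p ∨ ¬a)]]: least fixpoint, start Z0 = Sat(A[p U (p ∨ ¬a)]) = {0, 1, 2, 3, 4}, add states in Sat(p) with every successor in Z. Already a fixed point.
Sat(A[p U A[p U (p ∨ ¬a)]]) = {0, 1, 2, 3, 4}
5 ∉ Sat(A[p U A[p U (p ∨ ¬a)]]) = {0, 1, 2, 3, 4}, so the formula does not hold at 5.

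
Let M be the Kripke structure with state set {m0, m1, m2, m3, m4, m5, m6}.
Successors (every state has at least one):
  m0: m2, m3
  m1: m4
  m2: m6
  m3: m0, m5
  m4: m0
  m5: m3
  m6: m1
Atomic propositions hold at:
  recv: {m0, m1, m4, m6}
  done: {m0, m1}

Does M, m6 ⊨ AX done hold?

Yes

Sat(AX done) = {s : every successor in {m0, m1}} = {m4, m6}
m6 ∈ Sat(AX done) = {m4, m6}, so the formula holds at m6.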